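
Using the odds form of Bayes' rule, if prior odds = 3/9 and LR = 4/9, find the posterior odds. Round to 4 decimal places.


Bayes' rule in odds form: posterior odds = prior odds * LR
= (3 * 4) / (9 * 9)
= 12/81 = 0.1481

0.1481


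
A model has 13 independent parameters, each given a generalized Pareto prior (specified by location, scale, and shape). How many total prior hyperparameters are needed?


Each generalized Pareto prior needs 3 hyperparameters (location, scale, and shape).
Total = 3 * 13 = 39

39


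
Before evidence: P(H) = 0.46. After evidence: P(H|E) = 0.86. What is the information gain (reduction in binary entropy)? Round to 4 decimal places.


Prior entropy = 0.9954
Posterior entropy = 0.5842
Information gain = 0.9954 - 0.5842 = 0.4111

0.4111


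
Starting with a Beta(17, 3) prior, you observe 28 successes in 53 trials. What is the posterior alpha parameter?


For a Beta-Binomial conjugate model:
Posterior alpha = prior alpha + number of successes
= 17 + 28 = 45

45


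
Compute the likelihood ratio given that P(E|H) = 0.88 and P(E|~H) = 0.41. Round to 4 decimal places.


LR = P(E|H) / P(E|~H)
= 0.88 / 0.41 = 2.1463

2.1463


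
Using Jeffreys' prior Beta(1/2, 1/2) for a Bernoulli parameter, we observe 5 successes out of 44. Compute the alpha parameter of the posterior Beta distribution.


Conjugate update: Beta(0.5 + k, 0.5 + n - k).
k = 5, n - k = 39
Posterior alpha = 0.5 + k = 0.5 + 5 = 5.5

5.5


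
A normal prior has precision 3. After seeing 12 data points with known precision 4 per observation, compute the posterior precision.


In the conjugate normal model, precisions add:
tau_posterior = tau_prior + n * tau_data
= 3 + 12*4 = 51

51


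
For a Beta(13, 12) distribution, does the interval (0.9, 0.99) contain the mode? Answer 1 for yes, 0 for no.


Mode of Beta(a,b) = (a-1)/(a+b-2)
= (13-1)/(13+12-2) = 0.5217
Check: 0.9 <= 0.5217 <= 0.99?
Result: 0

0


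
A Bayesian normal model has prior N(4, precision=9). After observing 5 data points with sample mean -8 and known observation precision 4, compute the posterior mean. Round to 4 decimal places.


Posterior mean = (prior_precision * prior_mean + n * data_precision * data_mean) / (prior_precision + n * data_precision)
Numerator = 9*4 + 5*4*-8 = -124
Denominator = 9 + 5*4 = 29
Posterior mean = -4.2759

-4.2759


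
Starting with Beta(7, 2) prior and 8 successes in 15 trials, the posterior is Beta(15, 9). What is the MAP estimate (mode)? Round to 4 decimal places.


The mode of Beta(a, b) when a > 1 and b > 1 is (a-1)/(a+b-2)
= (15 - 1) / (15 + 9 - 2)
= 14 / 22
= 0.6364

0.6364


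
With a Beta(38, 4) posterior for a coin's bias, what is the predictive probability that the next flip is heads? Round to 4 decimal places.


The predictive probability equals the posterior mean.
P(next = heads) = alpha / (alpha + beta)
= 38 / 42 = 0.9048

0.9048


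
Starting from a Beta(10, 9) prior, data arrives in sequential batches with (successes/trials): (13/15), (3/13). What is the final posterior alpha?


In sequential Bayesian updating, we sum all successes.
Total successes = 16
Final alpha = 10 + 16 = 26

26


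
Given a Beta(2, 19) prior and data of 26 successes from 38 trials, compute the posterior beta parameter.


Number of failures = 38 - 26 = 12
Posterior beta = 19 + 12 = 31

31


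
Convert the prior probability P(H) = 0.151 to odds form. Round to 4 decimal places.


P(not H) = 1 - 0.151 = 0.849
Odds = 0.151 / 0.849 = 0.1779

0.1779


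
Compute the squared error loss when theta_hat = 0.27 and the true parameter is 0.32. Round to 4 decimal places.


L = (theta_hat - theta_true)^2
= (0.27 - 0.32)^2
= -0.05^2 = 0.0025

0.0025


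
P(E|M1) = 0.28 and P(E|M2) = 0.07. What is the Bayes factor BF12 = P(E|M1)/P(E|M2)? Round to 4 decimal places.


Bayes factor BF12 = P(E|M1) / P(E|M2)
= 0.28 / 0.07
= 4.0

4.0


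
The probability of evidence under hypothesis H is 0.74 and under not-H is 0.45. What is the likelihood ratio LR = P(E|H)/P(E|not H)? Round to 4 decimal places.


LR = 0.74 / 0.45
= 1.6444

1.6444


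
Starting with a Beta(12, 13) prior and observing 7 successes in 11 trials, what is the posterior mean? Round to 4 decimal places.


Posterior parameters: alpha = 12 + 7 = 19
beta = 13 + 4 = 17
Posterior mean = alpha / (alpha + beta) = 19 / 36
= 0.5278

0.5278


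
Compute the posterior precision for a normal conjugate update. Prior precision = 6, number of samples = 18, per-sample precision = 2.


tau_post = tau_0 + n * tau
= 6 + 18 * 2 = 42

42


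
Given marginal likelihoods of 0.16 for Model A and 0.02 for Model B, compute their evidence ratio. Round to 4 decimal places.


Ratio = ML(A) / ML(B) = 0.16/0.02
= 8.0

8.0


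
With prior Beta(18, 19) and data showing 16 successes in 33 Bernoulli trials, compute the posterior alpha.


Conjugate update: alpha_posterior = alpha_prior + k
= 18 + 16 = 34

34


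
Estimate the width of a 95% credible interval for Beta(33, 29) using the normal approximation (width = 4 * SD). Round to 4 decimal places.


For Beta(a,b): Var = ab/((a+b)^2(a+b+1))
Var = 0.004, SD = 0.0629
Approximate 95% CI width = 4 * 0.0629 = 0.2515

0.2515


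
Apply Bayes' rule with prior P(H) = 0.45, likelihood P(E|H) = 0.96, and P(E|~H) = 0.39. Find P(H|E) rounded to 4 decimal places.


Step 1: Compute marginal P(E) = P(E|H)P(H) + P(E|~H)P(~H)
= 0.96*0.45 + 0.39*0.55 = 0.6465
Step 2: P(H|E) = P(E|H)P(H)/P(E) = 0.432/0.6465
= 0.6682

0.6682


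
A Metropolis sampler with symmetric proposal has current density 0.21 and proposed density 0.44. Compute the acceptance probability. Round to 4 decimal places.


For symmetric proposals, acceptance = min(1, pi(x*)/pi(x))
= min(1, 0.44/0.21)
= min(1, 2.0952) = 1.0

1.0


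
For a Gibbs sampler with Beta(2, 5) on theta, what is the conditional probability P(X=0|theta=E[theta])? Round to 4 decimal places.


E[theta] = 2/(2+5) = 0.2857
P(X=0|theta) = 1 - theta = 0.7143

0.7143


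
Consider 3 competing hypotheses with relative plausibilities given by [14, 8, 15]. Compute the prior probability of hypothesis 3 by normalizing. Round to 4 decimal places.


Sum of weights = 14 + 8 + 15 = 37
Normalized prior for H3 = 15 / 37
= 0.4054

0.4054


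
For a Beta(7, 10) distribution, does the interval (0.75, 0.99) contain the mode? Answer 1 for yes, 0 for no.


Mode of Beta(a,b) = (a-1)/(a+b-2)
= (7-1)/(7+10-2) = 0.4
Check: 0.75 <= 0.4 <= 0.99?
Result: 0

0


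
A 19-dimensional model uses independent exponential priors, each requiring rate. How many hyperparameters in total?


Per parameter: 1 (rate).
Total = 19 * 1 = 19

19


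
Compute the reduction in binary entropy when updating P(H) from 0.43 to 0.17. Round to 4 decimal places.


H_before = -p*log2(p) - (1-p)*log2(1-p) for p=0.43: 0.9858
H_after for p=0.17: 0.6577
Reduction = 0.9858 - 0.6577 = 0.3281

0.3281


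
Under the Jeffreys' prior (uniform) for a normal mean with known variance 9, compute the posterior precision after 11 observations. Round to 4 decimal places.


Prior precision = 0 (flat prior).
Post. prec. = 0 + n/var = 11/9 = 1.2222

1.2222


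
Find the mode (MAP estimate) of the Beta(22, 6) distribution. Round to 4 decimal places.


For Beta(a,b) with a,b > 1:
Mode = (a-1)/(a+b-2) = (22-1)/(28-2)
= 21/26 = 0.8077

0.8077


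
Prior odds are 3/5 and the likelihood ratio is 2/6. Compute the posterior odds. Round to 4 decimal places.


Posterior odds = prior odds * likelihood ratio
= (3/5) * (2/6)
= 6 / 30
= 0.2

0.2


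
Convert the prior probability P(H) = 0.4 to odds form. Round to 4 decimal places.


P(not H) = 1 - 0.4 = 0.6
Odds = 0.4 / 0.6 = 0.6667

0.6667


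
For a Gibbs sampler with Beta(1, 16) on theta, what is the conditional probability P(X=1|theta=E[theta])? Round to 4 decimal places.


E[theta] = 1/(1+16) = 0.0588
P(X=1|theta) = theta = 0.0588

0.0588


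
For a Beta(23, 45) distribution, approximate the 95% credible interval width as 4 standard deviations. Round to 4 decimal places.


Variance of Beta(a,b) = ab / ((a+b)^2 * (a+b+1))
= 23*45 / ((68)^2 * 69)
= 0.0032
SD = sqrt(0.0032) = 0.057
Width = 4 * SD = 0.2278

0.2278


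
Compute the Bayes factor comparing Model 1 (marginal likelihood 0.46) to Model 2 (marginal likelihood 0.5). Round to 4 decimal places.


BF12 = marginal likelihood of M1 / marginal likelihood of M2
= 0.46/0.5
= 0.92

0.92


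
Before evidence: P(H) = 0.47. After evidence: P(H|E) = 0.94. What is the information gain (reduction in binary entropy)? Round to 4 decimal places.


Prior entropy = 0.9974
Posterior entropy = 0.3274
Information gain = 0.9974 - 0.3274 = 0.67

0.67


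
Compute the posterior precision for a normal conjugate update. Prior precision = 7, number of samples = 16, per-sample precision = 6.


tau_post = tau_0 + n * tau
= 7 + 16 * 6 = 103

103


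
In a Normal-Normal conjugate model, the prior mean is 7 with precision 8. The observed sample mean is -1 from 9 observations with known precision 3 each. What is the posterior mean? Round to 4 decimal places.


Posterior precision = tau0 + n*tau = 8 + 9*3 = 35
Posterior mean = (tau0*mu0 + n*tau*xbar) / posterior_precision
= (8*7 + 9*3*-1) / 35
= 29 / 35 = 0.8286

0.8286


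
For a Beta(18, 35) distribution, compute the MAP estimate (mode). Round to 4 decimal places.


MAP = mode = (a-1)/(a+b-2)
= (18-1)/(18+35-2)
= 17/51 = 0.3333

0.3333


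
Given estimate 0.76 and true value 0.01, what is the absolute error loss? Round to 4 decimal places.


Absolute error = |estimate - true|
= |0.75| = 0.75

0.75


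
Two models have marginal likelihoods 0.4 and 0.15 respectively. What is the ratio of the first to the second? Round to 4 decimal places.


Evidence ratio = 0.4 / 0.15
= 2.6667

2.6667


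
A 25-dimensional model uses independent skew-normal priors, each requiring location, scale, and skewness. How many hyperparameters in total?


Per parameter: 3 (location, scale, and skewness).
Total = 25 * 3 = 75

75


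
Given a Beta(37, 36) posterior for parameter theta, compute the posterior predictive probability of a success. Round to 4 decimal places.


For a Beta-Bernoulli model, the predictive probability is the mean:
P(success) = 37/(37+36) = 37/73 = 0.5068

0.5068


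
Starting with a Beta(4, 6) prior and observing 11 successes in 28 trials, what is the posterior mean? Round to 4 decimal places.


Posterior parameters: alpha = 4 + 11 = 15
beta = 6 + 17 = 23
Posterior mean = alpha / (alpha + beta) = 15 / 38
= 0.3947

0.3947


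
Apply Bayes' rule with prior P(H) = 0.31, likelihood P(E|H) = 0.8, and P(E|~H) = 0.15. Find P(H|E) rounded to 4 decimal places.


Step 1: Compute marginal P(E) = P(E|H)P(H) + P(E|~H)P(~H)
= 0.8*0.31 + 0.15*0.69 = 0.3515
Step 2: P(H|E) = P(E|H)P(H)/P(E) = 0.248/0.3515
= 0.7055

0.7055


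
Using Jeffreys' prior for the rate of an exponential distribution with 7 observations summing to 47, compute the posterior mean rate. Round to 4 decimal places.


Jeffreys' prior leads to posterior Gamma(7, 47).
Mean = 7/47 = 0.1489

0.1489


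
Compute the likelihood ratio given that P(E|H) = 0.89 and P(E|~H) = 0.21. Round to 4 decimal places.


LR = P(E|H) / P(E|~H)
= 0.89 / 0.21 = 4.2381

4.2381


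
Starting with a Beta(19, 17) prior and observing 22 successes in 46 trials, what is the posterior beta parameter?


Posterior beta = prior beta + failures
Failures = 46 - 22 = 24
beta_post = 17 + 24 = 41

41


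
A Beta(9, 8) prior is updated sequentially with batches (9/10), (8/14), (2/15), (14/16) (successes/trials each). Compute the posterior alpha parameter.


Sequential conjugate updating is equivalent to a single batch update.
Total successes across all batches = 33
alpha_posterior = alpha_prior + total_successes = 9 + 33
= 42

42


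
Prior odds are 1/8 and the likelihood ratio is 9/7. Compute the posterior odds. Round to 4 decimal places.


Posterior odds = prior odds * likelihood ratio
= (1/8) * (9/7)
= 9 / 56
= 0.1607

0.1607


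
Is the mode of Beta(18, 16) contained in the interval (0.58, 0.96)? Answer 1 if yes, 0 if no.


Mode = (a-1)/(a+b-2) = 17/32 = 0.5312
Interval: (0.58, 0.96)
Contains mode? 0

0


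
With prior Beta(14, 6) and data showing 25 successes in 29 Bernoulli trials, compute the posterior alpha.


Conjugate update: alpha_posterior = alpha_prior + k
= 14 + 25 = 39

39


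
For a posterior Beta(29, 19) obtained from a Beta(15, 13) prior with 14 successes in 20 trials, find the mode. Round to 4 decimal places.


Mode = (alpha - 1) / (alpha + beta - 2)
= 28 / 46
= 0.6087

0.6087


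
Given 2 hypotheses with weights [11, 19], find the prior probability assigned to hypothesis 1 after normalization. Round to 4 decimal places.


To normalize, divide each weight by the sum of all weights.
Sum = 30
Prior(H1) = 11/30 = 0.3667

0.3667


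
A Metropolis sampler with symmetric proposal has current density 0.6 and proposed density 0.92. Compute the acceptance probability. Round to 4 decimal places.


For symmetric proposals, acceptance = min(1, pi(x*)/pi(x))
= min(1, 0.92/0.6)
= min(1, 1.5333) = 1.0

1.0


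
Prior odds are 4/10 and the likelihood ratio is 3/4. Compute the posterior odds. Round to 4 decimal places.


Posterior odds = prior odds * likelihood ratio
= (4/10) * (3/4)
= 12 / 40
= 0.3

0.3


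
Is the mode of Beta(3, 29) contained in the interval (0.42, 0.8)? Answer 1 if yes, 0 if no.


Mode = (a-1)/(a+b-2) = 2/30 = 0.0667
Interval: (0.42, 0.8)
Contains mode? 0

0


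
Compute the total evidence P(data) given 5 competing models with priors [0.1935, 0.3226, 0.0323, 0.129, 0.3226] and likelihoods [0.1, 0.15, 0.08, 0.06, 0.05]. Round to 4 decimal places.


Marginal likelihood = sum P(model_i) * P(data|model_i)
Model 1: 0.1935 * 0.1 = 0.0194
Model 2: 0.3226 * 0.15 = 0.0484
Model 3: 0.0323 * 0.08 = 0.0026
Model 4: 0.129 * 0.06 = 0.0077
Model 5: 0.3226 * 0.05 = 0.0161
Total = 0.0942

0.0942


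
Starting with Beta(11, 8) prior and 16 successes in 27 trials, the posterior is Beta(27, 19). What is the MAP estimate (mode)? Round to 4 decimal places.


The mode of Beta(a, b) when a > 1 and b > 1 is (a-1)/(a+b-2)
= (27 - 1) / (27 + 19 - 2)
= 26 / 44
= 0.5909

0.5909


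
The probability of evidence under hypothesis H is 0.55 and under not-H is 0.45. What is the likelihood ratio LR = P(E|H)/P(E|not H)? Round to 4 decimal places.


LR = 0.55 / 0.45
= 1.2222

1.2222


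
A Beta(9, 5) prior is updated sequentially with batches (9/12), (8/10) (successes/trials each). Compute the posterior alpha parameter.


Sequential conjugate updating is equivalent to a single batch update.
Total successes across all batches = 17
alpha_posterior = alpha_prior + total_successes = 9 + 17
= 26

26


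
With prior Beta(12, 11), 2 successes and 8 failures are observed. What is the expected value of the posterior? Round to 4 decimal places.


Posterior = Beta(14, 19)
E[theta] = alpha/(alpha+beta)
= 14/33 = 0.4242

0.4242


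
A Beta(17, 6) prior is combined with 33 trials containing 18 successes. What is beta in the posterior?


In conjugate updating:
beta_posterior = beta_prior + (n - k)
= 6 + (33 - 18)
= 6 + 15 = 21

21


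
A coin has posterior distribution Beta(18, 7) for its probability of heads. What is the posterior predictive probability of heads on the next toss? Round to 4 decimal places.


Posterior predictive = E[theta] = alpha/(alpha+beta)
= 18/25
= 0.72

0.72


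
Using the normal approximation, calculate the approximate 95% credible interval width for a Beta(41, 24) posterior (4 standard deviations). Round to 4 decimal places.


Var(Beta) = 41*24/(65^2 * 66) = 0.0035
SD = 0.0594
Width ~ 4*SD = 0.2376

0.2376


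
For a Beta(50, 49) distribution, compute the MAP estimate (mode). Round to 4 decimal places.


MAP = mode = (a-1)/(a+b-2)
= (50-1)/(50+49-2)
= 49/97 = 0.5052

0.5052


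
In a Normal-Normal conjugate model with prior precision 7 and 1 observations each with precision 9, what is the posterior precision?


Posterior precision = prior precision + n * observation precision
= 7 + 1 * 9
= 7 + 9 = 16

16


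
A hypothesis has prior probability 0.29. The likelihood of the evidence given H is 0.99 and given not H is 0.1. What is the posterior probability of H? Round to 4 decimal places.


Using Bayes' theorem:
P(E) = 0.29 * 0.99 + 0.71 * 0.1
P(E) = 0.3581
P(H|E) = (0.29 * 0.99) / 0.3581 = 0.8017

0.8017


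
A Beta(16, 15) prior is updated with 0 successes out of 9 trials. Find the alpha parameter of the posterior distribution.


In the Beta-Binomial conjugate update:
alpha_post = alpha_prior + successes
= 16 + 0
= 16

16


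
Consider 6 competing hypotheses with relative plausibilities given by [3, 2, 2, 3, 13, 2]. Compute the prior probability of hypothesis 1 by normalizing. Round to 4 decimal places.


Sum of weights = 3 + 2 + 2 + 3 + 13 + 2 = 25
Normalized prior for H1 = 3 / 25
= 0.12

0.12


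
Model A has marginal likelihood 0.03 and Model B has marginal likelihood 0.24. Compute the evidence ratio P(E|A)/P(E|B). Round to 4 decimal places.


Evidence ratio = P(E|A) / P(E|B)
= 0.03 / 0.24
= 0.125

0.125


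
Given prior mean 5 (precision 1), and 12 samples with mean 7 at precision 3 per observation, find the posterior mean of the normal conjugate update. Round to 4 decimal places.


The posterior mean is a precision-weighted average of prior and data.
Post. prec. = 1 + 36 = 37
Post. mean = (5 + 252)/37 = 257/37 = 6.9459

6.9459


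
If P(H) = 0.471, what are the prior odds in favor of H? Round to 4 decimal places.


Prior odds = P(H) / (1 - P(H))
= 0.471 / 0.529
= 0.8904

0.8904


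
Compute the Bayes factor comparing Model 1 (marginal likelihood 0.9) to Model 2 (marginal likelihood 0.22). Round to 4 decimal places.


BF12 = marginal likelihood of M1 / marginal likelihood of M2
= 0.9/0.22
= 4.0909

4.0909


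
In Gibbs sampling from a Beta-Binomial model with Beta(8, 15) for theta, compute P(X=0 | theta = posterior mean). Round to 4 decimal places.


Posterior mean = alpha/(alpha+beta) = 8/23 = 0.3478
P(X=0|theta=mean) = 1 - theta = 0.6522

0.6522


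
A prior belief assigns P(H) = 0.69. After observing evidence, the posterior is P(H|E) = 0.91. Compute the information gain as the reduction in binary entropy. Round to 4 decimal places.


H(prior) = -0.69*log2(0.69) - 0.31*log2(0.31)
= 0.8932
H(post) = -0.91*log2(0.91) - 0.09*log2(0.09)
= 0.4365
IG = 0.8932 - 0.4365 = 0.4567

0.4567


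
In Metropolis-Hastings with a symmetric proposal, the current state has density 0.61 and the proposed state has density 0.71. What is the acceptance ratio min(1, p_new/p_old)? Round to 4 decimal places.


Ratio = p_new / p_old = 0.71 / 0.61 = 1.1639
Acceptance = min(1, 1.1639) = 1.0

1.0


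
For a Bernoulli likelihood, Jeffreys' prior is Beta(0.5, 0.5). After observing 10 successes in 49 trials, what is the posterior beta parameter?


Jeffreys' prior for Bernoulli is Beta(0.5, 0.5).
Posterior is Beta(0.5 + k, 0.5 + n - k).
Posterior beta = 0.5 + (n - k) = 0.5 + 39 = 39.5

39.5


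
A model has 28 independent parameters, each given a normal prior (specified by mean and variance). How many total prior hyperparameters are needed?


Each normal prior needs 2 hyperparameters (mean and variance).
Total = 2 * 28 = 56

56


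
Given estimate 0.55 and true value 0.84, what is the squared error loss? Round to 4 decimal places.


Squared error = (estimate - true)^2
Difference = -0.29
Loss = -0.29^2 = 0.0841

0.0841


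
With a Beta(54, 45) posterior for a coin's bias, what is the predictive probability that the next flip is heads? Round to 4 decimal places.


The predictive probability equals the posterior mean.
P(next = heads) = alpha / (alpha + beta)
= 54 / 99 = 0.5455

0.5455


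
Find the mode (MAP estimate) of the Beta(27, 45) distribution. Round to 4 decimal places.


For Beta(a,b) with a,b > 1:
Mode = (a-1)/(a+b-2) = (27-1)/(72-2)
= 26/70 = 0.3714

0.3714


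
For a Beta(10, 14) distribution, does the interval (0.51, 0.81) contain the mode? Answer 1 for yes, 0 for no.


Mode of Beta(a,b) = (a-1)/(a+b-2)
= (10-1)/(10+14-2) = 0.4091
Check: 0.51 <= 0.4091 <= 0.81?
Result: 0

0


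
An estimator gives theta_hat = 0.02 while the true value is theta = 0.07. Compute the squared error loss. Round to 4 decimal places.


The squared error loss is (theta_hat - theta)^2
= (0.02 - 0.07)^2
= (-0.05)^2 = 0.0025

0.0025


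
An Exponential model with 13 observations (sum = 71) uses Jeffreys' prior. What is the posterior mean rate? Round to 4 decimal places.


Posterior Gamma(13, 71)
E[lambda] = 13/71 = 0.1831

0.1831


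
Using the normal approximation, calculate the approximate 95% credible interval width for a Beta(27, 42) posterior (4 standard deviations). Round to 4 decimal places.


Var(Beta) = 27*42/(69^2 * 70) = 0.0034
SD = 0.0583
Width ~ 4*SD = 0.2333

0.2333


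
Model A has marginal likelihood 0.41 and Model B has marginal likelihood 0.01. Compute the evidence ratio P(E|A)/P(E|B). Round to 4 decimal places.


Evidence ratio = P(E|A) / P(E|B)
= 0.41 / 0.01
= 41.0

41.0


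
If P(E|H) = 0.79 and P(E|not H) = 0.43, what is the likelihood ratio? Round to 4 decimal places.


Likelihood ratio = P(E|H) / P(E|not H)
= 0.79 / 0.43
= 1.8372

1.8372


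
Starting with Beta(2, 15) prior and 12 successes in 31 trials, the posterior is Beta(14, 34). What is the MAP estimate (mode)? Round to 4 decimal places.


The mode of Beta(a, b) when a > 1 and b > 1 is (a-1)/(a+b-2)
= (14 - 1) / (14 + 34 - 2)
= 13 / 46
= 0.2826

0.2826


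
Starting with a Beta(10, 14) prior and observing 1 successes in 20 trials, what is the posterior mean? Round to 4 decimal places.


Posterior parameters: alpha = 10 + 1 = 11
beta = 14 + 19 = 33
Posterior mean = alpha / (alpha + beta) = 11 / 44
= 0.25

0.25


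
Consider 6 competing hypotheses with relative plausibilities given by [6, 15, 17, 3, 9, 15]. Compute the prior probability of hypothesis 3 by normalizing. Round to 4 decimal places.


Sum of weights = 6 + 15 + 17 + 3 + 9 + 15 = 65
Normalized prior for H3 = 17 / 65
= 0.2615

0.2615


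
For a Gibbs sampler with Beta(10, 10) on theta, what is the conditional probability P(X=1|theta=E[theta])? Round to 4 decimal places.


E[theta] = 10/(10+10) = 0.5
P(X=1|theta) = theta = 0.5

0.5


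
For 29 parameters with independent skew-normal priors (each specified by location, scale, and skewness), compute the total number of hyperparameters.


A skew-normal prior has 3 hyperparameters per parameter.
Total = 29 * 3 = 87

87


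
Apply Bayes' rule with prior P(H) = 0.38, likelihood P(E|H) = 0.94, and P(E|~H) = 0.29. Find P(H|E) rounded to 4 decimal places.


Step 1: Compute marginal P(E) = P(E|H)P(H) + P(E|~H)P(~H)
= 0.94*0.38 + 0.29*0.62 = 0.537
Step 2: P(H|E) = P(E|H)P(H)/P(E) = 0.3572/0.537
= 0.6652

0.6652


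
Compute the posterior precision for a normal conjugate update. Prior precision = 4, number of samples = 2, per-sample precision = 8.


tau_post = tau_0 + n * tau
= 4 + 2 * 8 = 20

20


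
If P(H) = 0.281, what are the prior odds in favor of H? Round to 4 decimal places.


Prior odds = P(H) / (1 - P(H))
= 0.281 / 0.719
= 0.3908

0.3908


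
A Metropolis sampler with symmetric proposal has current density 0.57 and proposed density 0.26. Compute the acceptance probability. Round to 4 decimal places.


For symmetric proposals, acceptance = min(1, pi(x*)/pi(x))
= min(1, 0.26/0.57)
= min(1, 0.4561) = 0.4561

0.4561


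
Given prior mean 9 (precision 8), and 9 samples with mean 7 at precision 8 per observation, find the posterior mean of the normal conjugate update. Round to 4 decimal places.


The posterior mean is a precision-weighted average of prior and data.
Post. prec. = 8 + 72 = 80
Post. mean = (72 + 504)/80 = 576/80 = 7.2

7.2


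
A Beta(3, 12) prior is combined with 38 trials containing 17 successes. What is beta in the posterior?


In conjugate updating:
beta_posterior = beta_prior + (n - k)
= 12 + (38 - 17)
= 12 + 21 = 33

33


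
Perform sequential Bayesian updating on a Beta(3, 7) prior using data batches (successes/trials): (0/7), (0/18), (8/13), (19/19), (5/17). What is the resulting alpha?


Accumulate successes: 32
Posterior alpha = prior alpha + sum of successes
= 3 + 32 = 35

35


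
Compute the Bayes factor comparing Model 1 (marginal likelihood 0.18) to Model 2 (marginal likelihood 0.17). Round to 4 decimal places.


BF12 = marginal likelihood of M1 / marginal likelihood of M2
= 0.18/0.17
= 1.0588

1.0588


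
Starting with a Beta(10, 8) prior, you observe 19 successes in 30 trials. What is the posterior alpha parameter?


For a Beta-Binomial conjugate model:
Posterior alpha = prior alpha + number of successes
= 10 + 19 = 29

29


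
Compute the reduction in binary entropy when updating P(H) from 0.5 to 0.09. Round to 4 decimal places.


H_before = -p*log2(p) - (1-p)*log2(1-p) for p=0.5: 1.0
H_after for p=0.09: 0.4365
Reduction = 1.0 - 0.4365 = 0.5635

0.5635


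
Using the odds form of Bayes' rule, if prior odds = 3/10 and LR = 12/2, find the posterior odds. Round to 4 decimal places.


Bayes' rule in odds form: posterior odds = prior odds * LR
= (3 * 12) / (10 * 2)
= 36/20 = 1.8

1.8


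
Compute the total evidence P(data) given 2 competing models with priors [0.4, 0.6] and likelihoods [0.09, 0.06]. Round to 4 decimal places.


Marginal likelihood = sum P(model_i) * P(data|model_i)
Model 1: 0.4 * 0.09 = 0.036
Model 2: 0.6 * 0.06 = 0.036
Total = 0.072

0.072


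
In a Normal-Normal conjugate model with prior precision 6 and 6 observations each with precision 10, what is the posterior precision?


Posterior precision = prior precision + n * observation precision
= 6 + 6 * 10
= 6 + 60 = 66

66


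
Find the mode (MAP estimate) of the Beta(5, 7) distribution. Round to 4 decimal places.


For Beta(a,b) with a,b > 1:
Mode = (a-1)/(a+b-2) = (5-1)/(12-2)
= 4/10 = 0.4

0.4


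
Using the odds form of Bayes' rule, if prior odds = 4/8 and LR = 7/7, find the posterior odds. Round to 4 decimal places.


Bayes' rule in odds form: posterior odds = prior odds * LR
= (4 * 7) / (8 * 7)
= 28/56 = 0.5

0.5


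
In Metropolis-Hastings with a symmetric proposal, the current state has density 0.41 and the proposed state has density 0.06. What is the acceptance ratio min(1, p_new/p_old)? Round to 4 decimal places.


Ratio = p_new / p_old = 0.06 / 0.41 = 0.1463
Acceptance = min(1, 0.1463) = 0.1463

0.1463


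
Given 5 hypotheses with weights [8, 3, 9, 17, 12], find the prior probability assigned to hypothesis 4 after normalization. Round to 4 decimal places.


To normalize, divide each weight by the sum of all weights.
Sum = 49
Prior(H4) = 17/49 = 0.3469

0.3469


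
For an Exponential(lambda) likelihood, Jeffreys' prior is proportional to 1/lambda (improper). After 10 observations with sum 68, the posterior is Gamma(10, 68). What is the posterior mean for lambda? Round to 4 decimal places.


Posterior = Gamma(n, sum_x) = Gamma(10, 68)
Posterior mean = shape/rate = 10/68
= 0.1471

0.1471


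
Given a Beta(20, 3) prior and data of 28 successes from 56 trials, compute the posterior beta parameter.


Number of failures = 56 - 28 = 28
Posterior beta = 3 + 28 = 31

31


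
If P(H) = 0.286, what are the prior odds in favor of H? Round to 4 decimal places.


Prior odds = P(H) / (1 - P(H))
= 0.286 / 0.714
= 0.4006

0.4006


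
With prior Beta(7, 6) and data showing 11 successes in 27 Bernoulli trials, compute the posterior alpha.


Conjugate update: alpha_posterior = alpha_prior + k
= 7 + 11 = 18

18


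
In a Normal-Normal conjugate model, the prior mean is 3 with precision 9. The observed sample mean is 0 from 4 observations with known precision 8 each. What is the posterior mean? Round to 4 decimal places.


Posterior precision = tau0 + n*tau = 9 + 4*8 = 41
Posterior mean = (tau0*mu0 + n*tau*xbar) / posterior_precision
= (9*3 + 4*8*0) / 41
= 27 / 41 = 0.6585

0.6585


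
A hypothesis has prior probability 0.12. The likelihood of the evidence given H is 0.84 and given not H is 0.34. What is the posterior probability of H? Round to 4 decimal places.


Using Bayes' theorem:
P(E) = 0.12 * 0.84 + 0.88 * 0.34
P(E) = 0.4
P(H|E) = (0.12 * 0.84) / 0.4 = 0.252

0.252


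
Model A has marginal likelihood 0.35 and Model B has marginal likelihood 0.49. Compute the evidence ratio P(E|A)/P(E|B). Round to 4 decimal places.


Evidence ratio = P(E|A) / P(E|B)
= 0.35 / 0.49
= 0.7143

0.7143


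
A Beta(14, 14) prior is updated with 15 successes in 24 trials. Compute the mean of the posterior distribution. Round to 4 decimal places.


After update: Beta(29, 23)
Mean = 29 / (29 + 23) = 29 / 52
= 0.5577

0.5577


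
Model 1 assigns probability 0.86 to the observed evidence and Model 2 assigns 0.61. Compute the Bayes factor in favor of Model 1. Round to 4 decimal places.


BF = P(data|M1) / P(data|M2)
= 0.86 / 0.61 = 1.4098

1.4098


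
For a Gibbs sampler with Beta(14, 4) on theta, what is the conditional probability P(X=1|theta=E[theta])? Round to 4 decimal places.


E[theta] = 14/(14+4) = 0.7778
P(X=1|theta) = theta = 0.7778

0.7778


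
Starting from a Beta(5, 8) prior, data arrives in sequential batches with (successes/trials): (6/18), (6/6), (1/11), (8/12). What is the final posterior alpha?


In sequential Bayesian updating, we sum all successes.
Total successes = 21
Final alpha = 5 + 21 = 26

26


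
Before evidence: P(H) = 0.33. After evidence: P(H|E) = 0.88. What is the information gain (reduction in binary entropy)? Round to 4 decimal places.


Prior entropy = 0.9149
Posterior entropy = 0.5294
Information gain = 0.9149 - 0.5294 = 0.3856

0.3856


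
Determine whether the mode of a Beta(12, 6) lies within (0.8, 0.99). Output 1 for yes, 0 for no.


First find the mode: (a-1)/(a+b-2) = 0.6875
Is 0.6875 in (0.8, 0.99)? 0

0


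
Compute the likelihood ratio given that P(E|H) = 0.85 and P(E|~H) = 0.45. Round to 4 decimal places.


LR = P(E|H) / P(E|~H)
= 0.85 / 0.45 = 1.8889

1.8889


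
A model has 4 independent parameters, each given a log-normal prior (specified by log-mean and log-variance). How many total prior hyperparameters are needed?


Each log-normal prior needs 2 hyperparameters (log-mean and log-variance).
Total = 2 * 4 = 8

8


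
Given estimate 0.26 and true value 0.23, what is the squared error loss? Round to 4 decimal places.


Squared error = (estimate - true)^2
Difference = 0.03
Loss = 0.03^2 = 0.0009

0.0009


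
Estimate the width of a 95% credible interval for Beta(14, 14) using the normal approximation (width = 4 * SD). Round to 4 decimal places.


For Beta(a,b): Var = ab/((a+b)^2(a+b+1))
Var = 0.0086, SD = 0.0928
Approximate 95% CI width = 4 * 0.0928 = 0.3714

0.3714


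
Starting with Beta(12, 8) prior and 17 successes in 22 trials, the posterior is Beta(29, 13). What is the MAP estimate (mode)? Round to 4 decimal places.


The mode of Beta(a, b) when a > 1 and b > 1 is (a-1)/(a+b-2)
= (29 - 1) / (29 + 13 - 2)
= 28 / 40
= 0.7

0.7


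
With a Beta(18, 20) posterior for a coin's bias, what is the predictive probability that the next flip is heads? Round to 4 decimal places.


The predictive probability equals the posterior mean.
P(next = heads) = alpha / (alpha + beta)
= 18 / 38 = 0.4737

0.4737


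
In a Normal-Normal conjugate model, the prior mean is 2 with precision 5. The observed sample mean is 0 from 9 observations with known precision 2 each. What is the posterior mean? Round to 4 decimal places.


Posterior precision = tau0 + n*tau = 5 + 9*2 = 23
Posterior mean = (tau0*mu0 + n*tau*xbar) / posterior_precision
= (5*2 + 9*2*0) / 23
= 10 / 23 = 0.4348

0.4348


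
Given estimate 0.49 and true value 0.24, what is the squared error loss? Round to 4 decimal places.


Squared error = (estimate - true)^2
Difference = 0.25
Loss = 0.25^2 = 0.0625

0.0625


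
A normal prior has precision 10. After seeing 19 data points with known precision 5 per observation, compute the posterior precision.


In the conjugate normal model, precisions add:
tau_posterior = tau_prior + n * tau_data
= 10 + 19*5 = 105

105


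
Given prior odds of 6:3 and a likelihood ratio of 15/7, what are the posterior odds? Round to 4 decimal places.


Posterior odds = prior odds * LR
Prior odds = 6/3 = 2.0
LR = 15/7 = 2.1429
Posterior odds = 2.0 * 2.1429 = 4.2857

4.2857


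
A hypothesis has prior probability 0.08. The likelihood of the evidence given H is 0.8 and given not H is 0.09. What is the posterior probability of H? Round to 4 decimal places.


Using Bayes' theorem:
P(E) = 0.08 * 0.8 + 0.92 * 0.09
P(E) = 0.1468
P(H|E) = (0.08 * 0.8) / 0.1468 = 0.436

0.436


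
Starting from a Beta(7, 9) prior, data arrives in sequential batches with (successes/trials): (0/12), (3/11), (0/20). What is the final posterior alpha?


In sequential Bayesian updating, we sum all successes.
Total successes = 3
Final alpha = 7 + 3 = 10

10


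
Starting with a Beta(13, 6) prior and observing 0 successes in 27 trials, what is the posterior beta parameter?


Posterior beta = prior beta + failures
Failures = 27 - 0 = 27
beta_post = 6 + 27 = 33

33


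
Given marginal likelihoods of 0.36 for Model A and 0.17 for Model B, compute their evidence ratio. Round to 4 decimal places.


Ratio = ML(A) / ML(B) = 0.36/0.17
= 2.1176

2.1176


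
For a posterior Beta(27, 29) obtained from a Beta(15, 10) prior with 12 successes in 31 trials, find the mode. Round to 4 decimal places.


Mode = (alpha - 1) / (alpha + beta - 2)
= 26 / 54
= 0.4815

0.4815


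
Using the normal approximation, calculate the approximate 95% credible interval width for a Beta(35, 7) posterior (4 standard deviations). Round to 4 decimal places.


Var(Beta) = 35*7/(42^2 * 43) = 0.0032
SD = 0.0568
Width ~ 4*SD = 0.2273

0.2273


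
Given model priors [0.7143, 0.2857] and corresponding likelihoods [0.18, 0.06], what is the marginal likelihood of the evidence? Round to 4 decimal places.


P(E) = sum_i P(M_i) P(E|M_i)
= 0.1286 + 0.0171
= 0.1457

0.1457


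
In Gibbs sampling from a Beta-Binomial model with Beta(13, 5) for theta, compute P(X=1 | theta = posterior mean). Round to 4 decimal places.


Posterior mean = alpha/(alpha+beta) = 13/18 = 0.7222
P(X=1|theta=mean) = theta = 0.7222

0.7222


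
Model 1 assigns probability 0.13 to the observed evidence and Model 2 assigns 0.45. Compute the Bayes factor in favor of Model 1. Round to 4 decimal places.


BF = P(data|M1) / P(data|M2)
= 0.13 / 0.45 = 0.2889

0.2889


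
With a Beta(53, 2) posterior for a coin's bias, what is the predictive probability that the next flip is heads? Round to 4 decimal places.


The predictive probability equals the posterior mean.
P(next = heads) = alpha / (alpha + beta)
= 53 / 55 = 0.9636

0.9636


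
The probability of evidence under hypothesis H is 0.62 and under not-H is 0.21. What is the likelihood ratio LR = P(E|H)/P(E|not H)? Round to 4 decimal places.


LR = 0.62 / 0.21
= 2.9524

2.9524


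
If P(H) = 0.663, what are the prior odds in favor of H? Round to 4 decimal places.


Prior odds = P(H) / (1 - P(H))
= 0.663 / 0.337
= 1.9674

1.9674


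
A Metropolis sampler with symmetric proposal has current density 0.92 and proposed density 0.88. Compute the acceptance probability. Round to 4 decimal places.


For symmetric proposals, acceptance = min(1, pi(x*)/pi(x))
= min(1, 0.88/0.92)
= min(1, 0.9565) = 0.9565

0.9565


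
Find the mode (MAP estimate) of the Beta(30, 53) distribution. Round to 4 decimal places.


For Beta(a,b) with a,b > 1:
Mode = (a-1)/(a+b-2) = (30-1)/(83-2)
= 29/81 = 0.358

0.358


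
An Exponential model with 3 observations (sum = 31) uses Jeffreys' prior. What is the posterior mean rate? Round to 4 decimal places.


Posterior Gamma(3, 31)
E[lambda] = 3/31 = 0.0968

0.0968


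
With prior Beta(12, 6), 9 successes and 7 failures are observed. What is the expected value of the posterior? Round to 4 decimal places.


Posterior = Beta(21, 13)
E[theta] = alpha/(alpha+beta)
= 21/34 = 0.6176

0.6176


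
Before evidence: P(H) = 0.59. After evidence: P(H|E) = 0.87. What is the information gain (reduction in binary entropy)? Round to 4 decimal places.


Prior entropy = 0.9765
Posterior entropy = 0.5574
Information gain = 0.9765 - 0.5574 = 0.4191

0.4191


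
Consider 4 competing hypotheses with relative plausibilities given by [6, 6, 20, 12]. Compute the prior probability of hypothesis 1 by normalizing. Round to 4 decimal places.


Sum of weights = 6 + 6 + 20 + 12 = 44
Normalized prior for H1 = 6 / 44
= 0.1364

0.1364


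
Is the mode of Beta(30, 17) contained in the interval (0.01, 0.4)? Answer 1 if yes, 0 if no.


Mode = (a-1)/(a+b-2) = 29/45 = 0.6444
Interval: (0.01, 0.4)
Contains mode? 0

0


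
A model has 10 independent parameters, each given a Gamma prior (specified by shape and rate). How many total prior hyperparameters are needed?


Each Gamma prior needs 2 hyperparameters (shape and rate).
Total = 2 * 10 = 20

20


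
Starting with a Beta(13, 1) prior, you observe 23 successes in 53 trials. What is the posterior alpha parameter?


For a Beta-Binomial conjugate model:
Posterior alpha = prior alpha + number of successes
= 13 + 23 = 36

36


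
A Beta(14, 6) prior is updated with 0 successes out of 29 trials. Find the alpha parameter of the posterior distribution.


In the Beta-Binomial conjugate update:
alpha_post = alpha_prior + successes
= 14 + 0
= 14

14


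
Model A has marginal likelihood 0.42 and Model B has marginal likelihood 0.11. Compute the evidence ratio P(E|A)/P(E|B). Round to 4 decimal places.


Evidence ratio = P(E|A) / P(E|B)
= 0.42 / 0.11
= 3.8182

3.8182


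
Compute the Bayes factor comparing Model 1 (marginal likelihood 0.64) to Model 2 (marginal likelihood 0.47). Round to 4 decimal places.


BF12 = marginal likelihood of M1 / marginal likelihood of M2
= 0.64/0.47
= 1.3617

1.3617


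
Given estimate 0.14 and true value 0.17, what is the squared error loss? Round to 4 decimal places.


Squared error = (estimate - true)^2
Difference = -0.03
Loss = -0.03^2 = 0.0009

0.0009


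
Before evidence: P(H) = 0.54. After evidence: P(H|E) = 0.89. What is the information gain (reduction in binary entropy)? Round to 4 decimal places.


Prior entropy = 0.9954
Posterior entropy = 0.4999
Information gain = 0.9954 - 0.4999 = 0.4955

0.4955


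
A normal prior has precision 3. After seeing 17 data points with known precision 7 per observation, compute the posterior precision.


In the conjugate normal model, precisions add:
tau_posterior = tau_prior + n * tau_data
= 3 + 17*7 = 122

122


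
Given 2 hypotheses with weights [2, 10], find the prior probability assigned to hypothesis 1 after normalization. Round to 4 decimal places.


To normalize, divide each weight by the sum of all weights.
Sum = 12
Prior(H1) = 2/12 = 0.1667

0.1667


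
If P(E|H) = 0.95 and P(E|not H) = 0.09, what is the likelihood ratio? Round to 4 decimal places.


Likelihood ratio = P(E|H) / P(E|not H)
= 0.95 / 0.09
= 10.5556

10.5556


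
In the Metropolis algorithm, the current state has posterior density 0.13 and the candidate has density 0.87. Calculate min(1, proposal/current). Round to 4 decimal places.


Ratio = 0.87/0.13 = 6.6923
Acceptance probability = min(1, 6.6923)
= 1.0

1.0


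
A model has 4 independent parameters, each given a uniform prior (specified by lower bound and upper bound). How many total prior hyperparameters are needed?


Each uniform prior needs 2 hyperparameters (lower bound and upper bound).
Total = 2 * 4 = 8

8
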